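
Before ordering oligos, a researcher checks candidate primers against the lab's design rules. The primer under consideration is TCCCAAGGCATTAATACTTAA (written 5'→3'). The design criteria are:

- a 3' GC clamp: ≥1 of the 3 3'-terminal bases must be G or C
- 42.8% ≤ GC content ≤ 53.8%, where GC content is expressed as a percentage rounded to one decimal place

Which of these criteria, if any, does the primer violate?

Base counts: A=8, T=6, G=2, C=5 (length 21).
GC clamp: 3' end TAA has 0 G/C, need ≥1 ✗
GC content: GC 7/21 = 33.3%, outside 42.8–53.8% ✗

Fails: GC clamp, GC content.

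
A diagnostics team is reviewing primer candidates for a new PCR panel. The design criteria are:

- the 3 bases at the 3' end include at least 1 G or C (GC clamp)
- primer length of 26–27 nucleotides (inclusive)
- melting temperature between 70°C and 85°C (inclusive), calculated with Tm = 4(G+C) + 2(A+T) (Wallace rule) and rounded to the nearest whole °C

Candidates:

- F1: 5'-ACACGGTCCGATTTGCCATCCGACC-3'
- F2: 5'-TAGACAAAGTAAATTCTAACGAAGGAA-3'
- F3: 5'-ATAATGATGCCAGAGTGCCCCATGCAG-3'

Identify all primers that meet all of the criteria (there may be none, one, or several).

F2 and F3.

F1 (25 nt, A=5 T=5 G=5 C=10): 3' end ACC has 2 G/C ✓; length 25, outside 26–27 ✗; Tm = 2·10 + 4·15 = 80°C ✓ — fails.
F2 (27 nt, A=14 T=5 G=5 C=3): 3' end GAA has 1 G/C ✓; length 27 ✓; Tm = 2·19 + 4·8 = 70°C ✓ — passes.
F3 (27 nt, A=8 T=5 G=7 C=7): 3' end CAG has 2 G/C ✓; length 27 ✓; Tm = 2·13 + 4·14 = 82°C ✓ — passes.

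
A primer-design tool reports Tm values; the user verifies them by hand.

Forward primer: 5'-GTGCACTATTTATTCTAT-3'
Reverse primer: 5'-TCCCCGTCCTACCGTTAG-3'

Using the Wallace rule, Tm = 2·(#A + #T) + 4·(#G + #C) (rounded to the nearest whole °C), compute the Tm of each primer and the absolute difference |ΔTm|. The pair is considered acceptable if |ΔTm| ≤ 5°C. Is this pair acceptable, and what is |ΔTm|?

|ΔTm| = 12°C; the pair is not acceptable.

Forward: A=4 T=9 G=2 C=3 → Tm = 2·13 + 4·5 = 46°C.
Reverse: A=2 T=5 G=3 C=8 → Tm = 2·7 + 4·11 = 58°C.
|ΔTm| = |46 − 58| = 12°C, > 5°C.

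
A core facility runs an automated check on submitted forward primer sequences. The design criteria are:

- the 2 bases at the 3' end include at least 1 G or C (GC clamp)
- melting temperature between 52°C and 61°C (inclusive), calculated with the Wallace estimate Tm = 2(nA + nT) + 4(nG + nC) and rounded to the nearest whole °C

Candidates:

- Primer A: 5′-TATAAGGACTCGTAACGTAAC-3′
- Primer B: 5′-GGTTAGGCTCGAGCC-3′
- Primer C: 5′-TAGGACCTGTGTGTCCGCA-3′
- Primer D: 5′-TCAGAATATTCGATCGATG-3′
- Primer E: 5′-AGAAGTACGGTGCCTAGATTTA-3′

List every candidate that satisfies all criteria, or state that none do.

Primer A, Primer C and Primer D.

Primer A (21 nt, A=8 T=5 G=4 C=4): 3' end AC has 1 G/C ✓; Tm = 2·13 + 4·8 = 58°C ✓ — passes.
Primer B (15 nt, A=2 T=3 G=6 C=4): 3' end CC has 2 G/C ✓; Tm = 2·5 + 4·10 = 50°C, outside 52–61°C ✗ — fails.
Primer C (19 nt, A=3 T=5 G=6 C=5): 3' end CA has 1 G/C ✓; Tm = 2·8 + 4·11 = 60°C ✓ — passes.
Primer D (19 nt, A=6 T=6 G=4 C=3): 3' end TG has 1 G/C ✓; Tm = 2·12 + 4·7 = 52°C ✓ — passes.
Primer E (22 nt, A=7 T=6 G=6 C=3): 3' end TA has 0 G/C, need ≥1 ✗; Tm = 2·13 + 4·9 = 62°C, outside 52–61°C ✗ — fails.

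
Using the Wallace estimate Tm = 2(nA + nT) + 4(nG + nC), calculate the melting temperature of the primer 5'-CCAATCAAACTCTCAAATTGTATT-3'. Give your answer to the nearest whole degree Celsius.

62°C

Base counts: A=9, T=8, G=1, C=6 (length 24).
Tm = 2·(9+8) + 4·(1+6) = 2·17 + 4·7 = 34 + 28 = 62°C.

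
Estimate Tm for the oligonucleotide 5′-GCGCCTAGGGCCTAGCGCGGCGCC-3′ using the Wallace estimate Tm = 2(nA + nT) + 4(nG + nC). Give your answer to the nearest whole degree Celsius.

Base counts: A=2, T=2, G=10, C=10 (length 24).
Tm = 2·(2+2) + 4·(10+10) = 2·4 + 4·20 = 8 + 80 = 88°C.

88°C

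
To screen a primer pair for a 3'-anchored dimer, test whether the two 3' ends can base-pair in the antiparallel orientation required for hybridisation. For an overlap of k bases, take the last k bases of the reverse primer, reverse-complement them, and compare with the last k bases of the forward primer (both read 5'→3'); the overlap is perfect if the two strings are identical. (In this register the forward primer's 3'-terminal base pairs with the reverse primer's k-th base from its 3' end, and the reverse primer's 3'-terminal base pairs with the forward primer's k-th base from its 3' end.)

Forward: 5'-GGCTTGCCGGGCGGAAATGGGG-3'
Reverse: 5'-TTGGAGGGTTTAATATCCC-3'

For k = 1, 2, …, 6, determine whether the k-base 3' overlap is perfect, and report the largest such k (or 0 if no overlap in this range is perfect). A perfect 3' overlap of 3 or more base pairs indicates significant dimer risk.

Longest perfect overlap: 3 complementary base pairs; significant dimer risk (threshold 3).

Last 6 bases (5'→3') — forward …ATGGGG, reverse …TATCCC.
Reverse complement of the reverse primer's last 6 bases: GGGATA; its first k bases are the reverse complement of the reverse primer's last k bases, so a perfect k-base overlap needs the forward primer's last k bases to equal them.
Comparing (forward last k vs required): k=1: G vs G ✓; k=2: GG vs GG ✓; k=3: GGG vs GGG ✓; k=4: GGGG vs GGGA ✗; k=5: TGGGG vs GGGAT ✗; k=6: ATGGGG vs GGGATA ✗.
Perfect overlaps at k = 1, 2, 3; the largest is 3.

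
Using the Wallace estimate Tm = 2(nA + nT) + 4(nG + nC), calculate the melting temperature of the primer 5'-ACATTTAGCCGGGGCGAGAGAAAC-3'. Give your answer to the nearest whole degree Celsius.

74°C

Base counts: A=8, T=3, G=8, C=5 (length 24).
Tm = 2·(8+3) + 4·(8+5) = 2·11 + 4·13 = 22 + 52 = 74°C.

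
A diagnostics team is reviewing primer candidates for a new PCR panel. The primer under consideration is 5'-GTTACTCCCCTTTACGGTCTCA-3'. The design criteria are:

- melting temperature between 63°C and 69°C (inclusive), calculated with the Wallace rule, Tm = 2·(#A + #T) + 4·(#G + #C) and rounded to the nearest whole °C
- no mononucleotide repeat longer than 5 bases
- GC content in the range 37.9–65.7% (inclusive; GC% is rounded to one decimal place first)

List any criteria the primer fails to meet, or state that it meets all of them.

Base counts: A=3, T=8, G=3, C=8 (length 22).
Tm: Tm = 2·11 + 4·11 = 66°C ✓
homopolymer run: longest run = 4 ✓
GC content: GC 11/22 = 50.0% ✓

Meets all criteria.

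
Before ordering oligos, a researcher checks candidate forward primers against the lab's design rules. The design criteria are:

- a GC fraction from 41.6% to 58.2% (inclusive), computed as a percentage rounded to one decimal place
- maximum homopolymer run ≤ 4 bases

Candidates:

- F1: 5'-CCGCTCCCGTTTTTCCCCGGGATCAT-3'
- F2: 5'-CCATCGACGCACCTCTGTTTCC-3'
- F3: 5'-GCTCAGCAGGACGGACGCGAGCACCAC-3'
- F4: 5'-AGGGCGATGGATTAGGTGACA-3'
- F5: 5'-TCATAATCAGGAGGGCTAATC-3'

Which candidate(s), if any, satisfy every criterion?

F1 (26 nt, A=2 T=8 G=5 C=11): GC 16/26 = 61.5%, outside 41.6–58.2% ✗; longest run = 5, exceeds 4 ✗ — fails.
F2 (22 nt, A=3 T=6 G=3 C=10): GC 13/22 = 59.1%, outside 41.6–58.2% ✗; longest run = 3 ✓ — fails.
F3 (27 nt, A=7 T=1 G=9 C=10): GC 19/27 = 70.4%, outside 41.6–58.2% ✗; longest run = 2 ✓ — fails.
F4 (21 nt, A=6 T=4 G=9 C=2): GC 11/21 = 52.4% ✓; longest run = 3 ✓ — passes.
F5 (21 nt, A=7 T=5 G=5 C=4): GC 9/21 = 42.9% ✓; longest run = 3 ✓ — passes.

F4 and F5.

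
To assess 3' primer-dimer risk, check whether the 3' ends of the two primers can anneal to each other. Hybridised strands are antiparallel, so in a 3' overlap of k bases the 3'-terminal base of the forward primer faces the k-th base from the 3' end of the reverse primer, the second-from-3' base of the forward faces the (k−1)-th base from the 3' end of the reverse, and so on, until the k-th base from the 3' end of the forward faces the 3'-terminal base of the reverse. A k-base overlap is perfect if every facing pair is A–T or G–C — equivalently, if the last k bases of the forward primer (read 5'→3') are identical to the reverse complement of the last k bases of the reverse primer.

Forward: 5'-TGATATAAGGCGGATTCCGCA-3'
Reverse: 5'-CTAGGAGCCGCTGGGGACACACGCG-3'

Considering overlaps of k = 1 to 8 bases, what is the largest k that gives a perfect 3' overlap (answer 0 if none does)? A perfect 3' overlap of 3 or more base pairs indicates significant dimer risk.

Last 8 bases (5'→3') — forward …ATTCCGCA, reverse …CACACGCG.
Reverse complement of the reverse primer's last 8 bases: CGCGTGTG; its first k bases are the reverse complement of the reverse primer's last k bases, so a perfect k-base overlap needs the forward primer's last k bases to equal them.
Comparing (forward last k vs required): k=1: A vs C ✗; k=2: CA vs CG ✗; k=3: GCA vs CGC ✗; k=4: CGCA vs CGCG ✗; k=5: CCGCA vs CGCGT ✗; k=6: TCCGCA vs CGCGTG ✗; k=7: TTCCGCA vs CGCGTGT ✗; k=8: ATTCCGCA vs CGCGTGTG ✗.
No overlap length from 1 to 8 is perfect, so the longest perfect 3' overlap is 0.

Longest perfect overlap: 0 complementary base pairs; below the dimer-risk threshold (threshold 3).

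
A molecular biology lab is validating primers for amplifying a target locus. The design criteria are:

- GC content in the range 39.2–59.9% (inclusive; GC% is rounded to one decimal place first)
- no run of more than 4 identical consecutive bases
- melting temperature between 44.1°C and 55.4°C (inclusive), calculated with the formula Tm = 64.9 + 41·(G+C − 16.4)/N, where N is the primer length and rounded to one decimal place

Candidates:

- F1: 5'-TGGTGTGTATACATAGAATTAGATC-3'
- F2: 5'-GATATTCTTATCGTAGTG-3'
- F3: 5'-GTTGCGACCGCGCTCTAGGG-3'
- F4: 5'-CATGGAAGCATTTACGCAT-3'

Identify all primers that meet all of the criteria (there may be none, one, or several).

F4 only.

F1 (25 nt, A=8 T=9 G=6 C=2): GC 8/25 = 32.0%, outside 39.2–59.9% ✗; longest run = 2 ✓; Tm = 64.9 + 41·(8 − 16.4)/25 = 51.1°C ✓ — fails.
F2 (18 nt, A=4 T=8 G=4 C=2): GC 6/18 = 33.3%, outside 39.2–59.9% ✗; longest run = 2 ✓; Tm = 64.9 + 41·(6 − 16.4)/18 = 41.2°C, outside 44.1–55.4°C ✗ — fails.
F3 (20 nt, A=2 T=4 G=8 C=6): GC 14/20 = 70.0%, outside 39.2–59.9% ✗; longest run = 3 ✓; Tm = 64.9 + 41·(14 − 16.4)/20 = 60.0°C, outside 44.1–55.4°C ✗ — fails.
F4 (19 nt, A=6 T=5 G=4 C=4): GC 8/19 = 42.1% ✓; longest run = 3 ✓; Tm = 64.9 + 41·(8 − 16.4)/19 = 46.8°C ✓ — passes.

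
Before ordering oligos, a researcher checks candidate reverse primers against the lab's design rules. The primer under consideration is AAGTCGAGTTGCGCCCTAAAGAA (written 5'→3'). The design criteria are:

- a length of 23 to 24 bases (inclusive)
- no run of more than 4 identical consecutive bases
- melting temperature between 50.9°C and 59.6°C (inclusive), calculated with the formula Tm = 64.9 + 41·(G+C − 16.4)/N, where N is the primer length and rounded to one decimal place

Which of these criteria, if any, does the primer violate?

Base counts: A=8, T=4, G=6, C=5 (length 23).
length: length 23 ✓
homopolymer run: longest run = 3 ✓
Tm: Tm = 64.9 + 41·(11 − 16.4)/23 = 55.3°C ✓

Meets all criteria.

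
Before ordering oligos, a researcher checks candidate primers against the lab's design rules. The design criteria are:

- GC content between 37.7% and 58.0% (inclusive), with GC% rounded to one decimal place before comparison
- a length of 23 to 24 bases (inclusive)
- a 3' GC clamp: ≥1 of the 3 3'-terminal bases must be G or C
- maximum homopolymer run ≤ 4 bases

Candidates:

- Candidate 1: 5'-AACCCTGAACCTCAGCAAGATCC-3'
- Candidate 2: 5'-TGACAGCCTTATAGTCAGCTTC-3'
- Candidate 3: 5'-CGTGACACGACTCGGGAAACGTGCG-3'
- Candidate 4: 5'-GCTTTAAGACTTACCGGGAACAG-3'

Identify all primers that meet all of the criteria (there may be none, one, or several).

Candidate 1 (23 nt, A=8 T=3 G=3 C=9): GC 12/23 = 52.2% ✓; length 23 ✓; 3' end TCC has 2 G/C ✓; longest run = 3 ✓ — passes.
Candidate 2 (22 nt, A=5 T=7 G=4 C=6): GC 10/22 = 45.5% ✓; length 22, outside 23–24 ✗; 3' end TTC has 1 G/C ✓; longest run = 2 ✓ — fails.
Candidate 3 (25 nt, A=6 T=3 G=9 C=7): GC 16/25 = 64.0%, outside 37.7–58.0% ✗; length 25, outside 23–24 ✗; 3' end GCG has 3 G/C ✓; longest run = 3 ✓ — fails.
Candidate 4 (23 nt, A=7 T=5 G=6 C=5): GC 11/23 = 47.8% ✓; length 23 ✓; 3' end CAG has 2 G/C ✓; longest run = 3 ✓ — passes.

Candidate 1 and Candidate 4.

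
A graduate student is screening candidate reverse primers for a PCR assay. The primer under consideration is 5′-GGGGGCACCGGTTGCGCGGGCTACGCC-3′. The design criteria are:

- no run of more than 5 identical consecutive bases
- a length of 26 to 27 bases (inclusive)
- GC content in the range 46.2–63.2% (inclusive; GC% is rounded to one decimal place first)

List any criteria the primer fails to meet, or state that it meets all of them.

Base counts: A=2, T=3, G=13, C=9 (length 27).
homopolymer run: longest run = 5 ✓
length: length 27 ✓
GC content: GC 22/27 = 81.5%, outside 46.2–63.2% ✗

Fails: GC content.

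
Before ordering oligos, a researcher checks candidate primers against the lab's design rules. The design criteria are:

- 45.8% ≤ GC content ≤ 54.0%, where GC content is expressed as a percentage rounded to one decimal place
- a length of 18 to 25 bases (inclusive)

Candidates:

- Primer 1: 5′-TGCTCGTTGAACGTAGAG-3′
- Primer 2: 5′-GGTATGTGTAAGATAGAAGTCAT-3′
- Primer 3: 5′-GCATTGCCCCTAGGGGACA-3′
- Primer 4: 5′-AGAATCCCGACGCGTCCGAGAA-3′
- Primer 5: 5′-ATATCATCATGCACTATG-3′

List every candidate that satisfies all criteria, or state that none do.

Primer 1 (18 nt, A=4 T=5 G=6 C=3): GC 9/18 = 50.0% ✓; length 18 ✓ — passes.
Primer 2 (23 nt, A=8 T=7 G=7 C=1): GC 8/23 = 34.8%, outside 45.8–54.0% ✗; length 23 ✓ — fails.
Primer 3 (19 nt, A=4 T=3 G=6 C=6): GC 12/19 = 63.2%, outside 45.8–54.0% ✗; length 19 ✓ — fails.
Primer 4 (22 nt, A=7 T=2 G=6 C=7): GC 13/22 = 59.1%, outside 45.8–54.0% ✗; length 22 ✓ — fails.
Primer 5 (18 nt, A=6 T=6 G=2 C=4): GC 6/18 = 33.3%, outside 45.8–54.0% ✗; length 18 ✓ — fails.

Primer 1 only.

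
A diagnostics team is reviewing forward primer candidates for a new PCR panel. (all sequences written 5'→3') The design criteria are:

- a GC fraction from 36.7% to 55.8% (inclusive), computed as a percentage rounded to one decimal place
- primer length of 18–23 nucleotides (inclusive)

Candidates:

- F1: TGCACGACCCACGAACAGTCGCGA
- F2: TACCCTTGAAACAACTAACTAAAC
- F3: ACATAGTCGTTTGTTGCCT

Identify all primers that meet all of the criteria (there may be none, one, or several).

F1 (24 nt, A=7 T=2 G=6 C=9): GC 15/24 = 62.5%, outside 36.7–55.8% ✗; length 24, outside 18–23 ✗ — fails.
F2 (24 nt, A=11 T=5 G=1 C=7): GC 8/24 = 33.3%, outside 36.7–55.8% ✗; length 24, outside 18–23 ✗ — fails.
F3 (19 nt, A=3 T=8 G=4 C=4): GC 8/19 = 42.1% ✓; length 19 ✓ — passes.

F3 only.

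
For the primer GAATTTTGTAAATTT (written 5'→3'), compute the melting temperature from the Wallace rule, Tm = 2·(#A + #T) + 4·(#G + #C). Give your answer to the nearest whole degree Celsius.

34°C

Base counts: A=5, T=8, G=2, C=0 (length 15).
Tm = 2·(5+8) + 4·(2+0) = 2·13 + 4·2 = 26 + 8 = 34°C.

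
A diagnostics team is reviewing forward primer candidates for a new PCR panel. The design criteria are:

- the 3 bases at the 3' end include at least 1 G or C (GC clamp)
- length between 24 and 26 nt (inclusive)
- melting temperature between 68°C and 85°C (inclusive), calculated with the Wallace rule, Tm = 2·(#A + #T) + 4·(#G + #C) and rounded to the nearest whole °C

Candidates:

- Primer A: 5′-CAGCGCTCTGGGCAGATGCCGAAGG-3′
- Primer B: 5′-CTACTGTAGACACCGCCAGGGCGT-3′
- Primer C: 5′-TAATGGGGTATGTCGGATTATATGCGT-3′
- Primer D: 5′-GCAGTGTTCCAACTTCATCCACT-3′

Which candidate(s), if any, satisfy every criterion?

Primer A (25 nt, A=5 T=3 G=10 C=7): 3' end AGG has 2 G/C ✓; length 25 ✓; Tm = 2·8 + 4·17 = 84°C ✓ — passes.
Primer B (24 nt, A=5 T=4 G=7 C=8): 3' end CGT has 2 G/C ✓; length 24 ✓; Tm = 2·9 + 4·15 = 78°C ✓ — passes.
Primer C (27 nt, A=6 T=10 G=9 C=2): 3' end CGT has 2 G/C ✓; length 27, outside 24–26 ✗; Tm = 2·16 + 4·11 = 76°C ✓ — fails.
Primer D (23 nt, A=5 T=7 G=3 C=8): 3' end ACT has 1 G/C ✓; length 23, outside 24–26 ✗; Tm = 2·12 + 4·11 = 68°C ✓ — fails.

Primer A and Primer B.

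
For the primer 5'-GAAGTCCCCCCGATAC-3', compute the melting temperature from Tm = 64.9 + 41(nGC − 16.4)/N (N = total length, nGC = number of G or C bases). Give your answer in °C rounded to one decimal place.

Base counts: A=4, T=2, G=3, C=7; G+C = 10, N = 16.
Tm = 64.9 + 41·(10 − 16.4)/16 = 64.9 + -262.40/16 = 48.5°C.

48.5°C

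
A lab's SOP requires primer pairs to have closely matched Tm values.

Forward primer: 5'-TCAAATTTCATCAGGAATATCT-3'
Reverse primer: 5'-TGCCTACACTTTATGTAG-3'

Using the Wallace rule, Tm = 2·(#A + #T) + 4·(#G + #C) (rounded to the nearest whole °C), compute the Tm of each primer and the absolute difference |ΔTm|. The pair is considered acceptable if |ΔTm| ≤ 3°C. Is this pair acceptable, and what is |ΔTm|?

|ΔTm| = 6°C; the pair is not acceptable.

Forward: A=8 T=8 G=2 C=4 → Tm = 2·16 + 4·6 = 56°C.
Reverse: A=4 T=7 G=3 C=4 → Tm = 2·11 + 4·7 = 50°C.
|ΔTm| = |56 − 50| = 6°C, > 3°C.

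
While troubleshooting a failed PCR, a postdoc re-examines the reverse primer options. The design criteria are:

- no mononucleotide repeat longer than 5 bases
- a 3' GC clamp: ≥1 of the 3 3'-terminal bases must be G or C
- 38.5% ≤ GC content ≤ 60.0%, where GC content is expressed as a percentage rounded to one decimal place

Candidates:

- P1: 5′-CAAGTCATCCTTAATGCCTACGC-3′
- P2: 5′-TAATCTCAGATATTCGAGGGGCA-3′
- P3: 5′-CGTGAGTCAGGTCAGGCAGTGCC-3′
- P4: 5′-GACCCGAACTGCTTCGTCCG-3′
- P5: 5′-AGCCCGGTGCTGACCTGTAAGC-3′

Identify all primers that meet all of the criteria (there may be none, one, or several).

P1 (23 nt, A=6 T=6 G=3 C=8): longest run = 2 ✓; 3' end CGC has 3 G/C ✓; GC 11/23 = 47.8% ✓ — passes.
P2 (23 nt, A=7 T=6 G=6 C=4): longest run = 4 ✓; 3' end GCA has 2 G/C ✓; GC 10/23 = 43.5% ✓ — passes.
P3 (23 nt, A=4 T=4 G=9 C=6): longest run = 2 ✓; 3' end GCC has 3 G/C ✓; GC 15/23 = 65.2%, outside 38.5–60.0% ✗ — fails.
P4 (20 nt, A=3 T=4 G=5 C=8): longest run = 3 ✓; 3' end CCG has 3 G/C ✓; GC 13/20 = 65.0%, outside 38.5–60.0% ✗ — fails.
P5 (22 nt, A=4 T=4 G=7 C=7): longest run = 3 ✓; 3' end AGC has 2 G/C ✓; GC 14/22 = 63.6%, outside 38.5–60.0% ✗ — fails.

P1 and P2.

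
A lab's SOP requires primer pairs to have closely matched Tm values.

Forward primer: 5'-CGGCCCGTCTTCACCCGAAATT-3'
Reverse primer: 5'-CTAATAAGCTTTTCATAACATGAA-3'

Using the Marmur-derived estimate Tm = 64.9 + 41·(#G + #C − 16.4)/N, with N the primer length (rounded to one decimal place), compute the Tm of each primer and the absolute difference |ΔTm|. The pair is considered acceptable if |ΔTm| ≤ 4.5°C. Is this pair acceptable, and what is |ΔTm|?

|ΔTm| = 11.5°C; the pair is not acceptable.

Forward: G+C = 13, N = 22 → Tm = 64.9 + 41·(13 − 16.4)/22 = 58.6°C.
Reverse: G+C = 6, N = 24 → Tm = 64.9 + 41·(6 − 16.4)/24 = 47.1°C.
|ΔTm| = |58.6 − 47.1| = 11.5°C, > 4.5°C.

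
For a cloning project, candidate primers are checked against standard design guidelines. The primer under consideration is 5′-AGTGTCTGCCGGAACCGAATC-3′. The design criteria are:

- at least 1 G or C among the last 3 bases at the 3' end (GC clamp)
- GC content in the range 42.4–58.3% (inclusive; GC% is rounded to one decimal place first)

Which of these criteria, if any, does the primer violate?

Meets all criteria.

Base counts: A=5, T=4, G=6, C=6 (length 21).
GC clamp: 3' end ATC has 1 G/C ✓
GC content: GC 12/21 = 57.1% ✓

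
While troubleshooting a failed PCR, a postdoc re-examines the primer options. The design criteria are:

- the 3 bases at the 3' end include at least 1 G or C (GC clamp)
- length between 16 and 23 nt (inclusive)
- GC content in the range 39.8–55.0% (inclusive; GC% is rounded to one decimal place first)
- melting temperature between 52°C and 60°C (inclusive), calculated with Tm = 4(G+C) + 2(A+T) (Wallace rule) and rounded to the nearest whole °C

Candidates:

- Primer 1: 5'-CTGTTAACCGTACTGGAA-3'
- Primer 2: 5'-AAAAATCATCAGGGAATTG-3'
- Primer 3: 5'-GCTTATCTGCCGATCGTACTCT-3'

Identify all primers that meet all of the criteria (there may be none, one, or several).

Primer 1 (18 nt, A=5 T=5 G=4 C=4): 3' end GAA has 1 G/C ✓; length 18 ✓; GC 8/18 = 44.4% ✓; Tm = 2·10 + 4·8 = 52°C ✓ — passes.
Primer 2 (19 nt, A=9 T=4 G=4 C=2): 3' end TTG has 1 G/C ✓; length 19 ✓; GC 6/19 = 31.6%, outside 39.8–55.0% ✗; Tm = 2·13 + 4·6 = 50°C, outside 52–60°C ✗ — fails.
Primer 3 (22 nt, A=3 T=8 G=4 C=7): 3' end TCT has 1 G/C ✓; length 22 ✓; GC 11/22 = 50.0% ✓; Tm = 2·11 + 4·11 = 66°C, outside 52–60°C ✗ — fails.

Primer 1 only.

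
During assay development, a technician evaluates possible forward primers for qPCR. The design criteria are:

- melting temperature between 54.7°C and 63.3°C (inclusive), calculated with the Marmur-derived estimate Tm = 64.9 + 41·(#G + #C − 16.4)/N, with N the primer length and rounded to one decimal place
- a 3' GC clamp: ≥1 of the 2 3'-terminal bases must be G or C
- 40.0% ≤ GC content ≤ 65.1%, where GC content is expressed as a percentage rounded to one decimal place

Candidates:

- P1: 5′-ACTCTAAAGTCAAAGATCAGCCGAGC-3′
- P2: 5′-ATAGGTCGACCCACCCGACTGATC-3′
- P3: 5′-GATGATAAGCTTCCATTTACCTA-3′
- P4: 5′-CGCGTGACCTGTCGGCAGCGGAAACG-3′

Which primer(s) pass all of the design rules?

P1 and P2.

P1 (26 nt, A=10 T=4 G=5 C=7): Tm = 64.9 + 41·(12 − 16.4)/26 = 58.0°C ✓; 3' end GC has 2 G/C ✓; GC 12/26 = 46.2% ✓ — passes.
P2 (24 nt, A=6 T=4 G=5 C=9): Tm = 64.9 + 41·(14 − 16.4)/24 = 60.8°C ✓; 3' end TC has 1 G/C ✓; GC 14/24 = 58.3% ✓ — passes.
P3 (23 nt, A=7 T=8 G=3 C=5): Tm = 64.9 + 41·(8 − 16.4)/23 = 49.9°C, outside 54.7–63.3°C ✗; 3' end TA has 0 G/C, need ≥1 ✗; GC 8/23 = 34.8%, outside 40.0–65.1% ✗ — fails.
P4 (26 nt, A=5 T=3 G=10 C=8): Tm = 64.9 + 41·(18 − 16.4)/26 = 67.4°C, outside 54.7–63.3°C ✗; 3' end CG has 2 G/C ✓; GC 18/26 = 69.2%, outside 40.0–65.1% ✗ — fails.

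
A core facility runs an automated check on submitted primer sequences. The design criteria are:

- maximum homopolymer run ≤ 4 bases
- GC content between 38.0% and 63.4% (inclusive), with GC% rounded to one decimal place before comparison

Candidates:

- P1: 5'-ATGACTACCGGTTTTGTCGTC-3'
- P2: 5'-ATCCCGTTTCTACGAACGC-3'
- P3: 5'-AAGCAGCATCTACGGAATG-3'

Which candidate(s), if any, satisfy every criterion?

P1, P2 and P3.

P1 (21 nt, A=3 T=8 G=5 C=5): longest run = 4 ✓; GC 10/21 = 47.6% ✓ — passes.
P2 (19 nt, A=4 T=5 G=3 C=7): longest run = 3 ✓; GC 10/19 = 52.6% ✓ — passes.
P3 (19 nt, A=7 T=3 G=5 C=4): longest run = 2 ✓; GC 9/19 = 47.4% ✓ — passes.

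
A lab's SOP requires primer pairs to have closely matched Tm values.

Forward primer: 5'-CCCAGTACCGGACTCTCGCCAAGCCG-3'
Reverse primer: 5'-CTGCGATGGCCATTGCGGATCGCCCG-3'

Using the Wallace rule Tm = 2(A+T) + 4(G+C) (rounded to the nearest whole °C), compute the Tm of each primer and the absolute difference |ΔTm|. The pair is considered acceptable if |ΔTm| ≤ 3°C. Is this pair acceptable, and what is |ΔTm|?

|ΔTm| = 0°C; the pair is acceptable.

Forward: A=5 T=3 G=6 C=12 → Tm = 2·8 + 4·18 = 88°C.
Reverse: A=3 T=5 G=9 C=9 → Tm = 2·8 + 4·18 = 88°C.
|ΔTm| = |88 − 88| = 0°C, ≤ 3°C.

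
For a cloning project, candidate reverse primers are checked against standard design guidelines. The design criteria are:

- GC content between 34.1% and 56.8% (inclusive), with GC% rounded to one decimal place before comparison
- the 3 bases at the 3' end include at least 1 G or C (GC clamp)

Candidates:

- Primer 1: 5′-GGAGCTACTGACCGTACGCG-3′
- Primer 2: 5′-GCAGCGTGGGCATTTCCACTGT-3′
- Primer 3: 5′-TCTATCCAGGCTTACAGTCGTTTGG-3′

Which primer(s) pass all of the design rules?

Primer 3 only.

Primer 1 (20 nt, A=4 T=3 G=7 C=6): GC 13/20 = 65.0%, outside 34.1–56.8% ✗; 3' end GCG has 3 G/C ✓ — fails.
Primer 2 (22 nt, A=3 T=6 G=7 C=6): GC 13/22 = 59.1%, outside 34.1–56.8% ✗; 3' end TGT has 1 G/C ✓ — fails.
Primer 3 (25 nt, A=4 T=9 G=6 C=6): GC 12/25 = 48.0% ✓; 3' end TGG has 2 G/C ✓ — passes.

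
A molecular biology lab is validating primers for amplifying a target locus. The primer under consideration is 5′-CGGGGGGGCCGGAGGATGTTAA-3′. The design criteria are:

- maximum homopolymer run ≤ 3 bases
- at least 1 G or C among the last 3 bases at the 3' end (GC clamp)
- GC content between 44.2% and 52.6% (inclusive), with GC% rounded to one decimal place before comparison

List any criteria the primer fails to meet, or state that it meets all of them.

Base counts: A=4, T=3, G=12, C=3 (length 22).
homopolymer run: longest run = 7, exceeds 3 ✗
GC clamp: 3' end TAA has 0 G/C, need ≥1 ✗
GC content: GC 15/22 = 68.2%, outside 44.2–52.6% ✗

Fails: homopolymer run, GC clamp, GC content.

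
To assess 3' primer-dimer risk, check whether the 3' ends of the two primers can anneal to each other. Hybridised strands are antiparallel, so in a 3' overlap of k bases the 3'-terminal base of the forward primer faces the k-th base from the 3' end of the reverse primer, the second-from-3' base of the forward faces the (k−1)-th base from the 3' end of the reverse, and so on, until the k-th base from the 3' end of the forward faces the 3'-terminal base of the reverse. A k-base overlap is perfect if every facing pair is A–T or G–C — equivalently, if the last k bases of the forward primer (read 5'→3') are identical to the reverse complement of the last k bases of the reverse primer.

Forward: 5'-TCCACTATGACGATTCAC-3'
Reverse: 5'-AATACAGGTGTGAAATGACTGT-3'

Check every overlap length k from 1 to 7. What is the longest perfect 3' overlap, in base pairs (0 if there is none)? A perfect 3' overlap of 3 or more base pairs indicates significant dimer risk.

Longest perfect overlap: 2 complementary base pairs; below the dimer-risk threshold (threshold 3).

Last 7 bases (5'→3') — forward …GATTCAC, reverse …TGACTGT.
Reverse complement of the reverse primer's last 7 bases: ACAGTCA; its first k bases are the reverse complement of the reverse primer's last k bases, so a perfect k-base overlap needs the forward primer's last k bases to equal them.
Comparing (forward last k vs required): k=1: C vs A ✗; k=2: AC vs AC ✓; k=3: CAC vs ACA ✗; k=4: TCAC vs ACAG ✗; k=5: TTCAC vs ACAGT ✗; k=6: ATTCAC vs ACAGTC ✗; k=7: GATTCAC vs ACAGTCA ✗.
Only k = 2 is perfect, so the longest perfect 3' overlap is 2.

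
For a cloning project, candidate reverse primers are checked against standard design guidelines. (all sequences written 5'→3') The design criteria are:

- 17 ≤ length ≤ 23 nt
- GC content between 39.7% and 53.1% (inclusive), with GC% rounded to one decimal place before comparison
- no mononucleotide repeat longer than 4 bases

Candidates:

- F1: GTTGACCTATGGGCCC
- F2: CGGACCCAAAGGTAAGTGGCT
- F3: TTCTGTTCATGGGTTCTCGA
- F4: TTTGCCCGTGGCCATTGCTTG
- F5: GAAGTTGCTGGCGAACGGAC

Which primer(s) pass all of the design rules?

F3 only.

F1 (16 nt, A=2 T=4 G=5 C=5): length 16, outside 17–23 ✗; GC 10/16 = 62.5%, outside 39.7–53.1% ✗; longest run = 3 ✓ — fails.
F2 (21 nt, A=6 T=3 G=7 C=5): length 21 ✓; GC 12/21 = 57.1%, outside 39.7–53.1% ✗; longest run = 3 ✓ — fails.
F3 (20 nt, A=2 T=9 G=5 C=4): length 20 ✓; GC 9/20 = 45.0% ✓; longest run = 3 ✓ — passes.
F4 (21 nt, A=1 T=8 G=6 C=6): length 21 ✓; GC 12/21 = 57.1%, outside 39.7–53.1% ✗; longest run = 3 ✓ — fails.
F5 (20 nt, A=5 T=3 G=8 C=4): length 20 ✓; GC 12/20 = 60.0%, outside 39.7–53.1% ✗; longest run = 2 ✓ — fails.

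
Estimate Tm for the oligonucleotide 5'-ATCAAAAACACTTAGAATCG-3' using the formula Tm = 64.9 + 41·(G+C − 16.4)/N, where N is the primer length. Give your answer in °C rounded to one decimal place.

Base counts: A=10, T=4, G=2, C=4; G+C = 6, N = 20.
Tm = 64.9 + 41·(6 − 16.4)/20 = 64.9 + -426.40/20 = 43.6°C.

43.6°C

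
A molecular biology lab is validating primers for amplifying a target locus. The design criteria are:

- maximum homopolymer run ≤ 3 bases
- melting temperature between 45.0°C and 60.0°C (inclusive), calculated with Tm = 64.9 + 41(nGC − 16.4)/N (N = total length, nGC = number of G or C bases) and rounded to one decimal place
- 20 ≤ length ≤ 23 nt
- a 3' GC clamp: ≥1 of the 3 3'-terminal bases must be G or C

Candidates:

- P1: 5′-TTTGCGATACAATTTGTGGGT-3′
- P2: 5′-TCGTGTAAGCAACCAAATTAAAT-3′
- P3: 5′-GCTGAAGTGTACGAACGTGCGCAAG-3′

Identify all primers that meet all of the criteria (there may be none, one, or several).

P1 (21 nt, A=4 T=9 G=6 C=2): longest run = 3 ✓; Tm = 64.9 + 41·(8 − 16.4)/21 = 48.5°C ✓; length 21 ✓; 3' end GGT has 2 G/C ✓ — passes.
P2 (23 nt, A=10 T=6 G=3 C=4): longest run = 3 ✓; Tm = 64.9 + 41·(7 − 16.4)/23 = 48.1°C ✓; length 23 ✓; 3' end AAT has 0 G/C, need ≥1 ✗ — fails.
P3 (25 nt, A=7 T=4 G=9 C=5): longest run = 2 ✓; Tm = 64.9 + 41·(14 − 16.4)/25 = 61.0°C, outside 45.0–60.0°C ✗; length 25, outside 20–23 ✗; 3' end AAG has 1 G/C ✓ — fails.

P1 only.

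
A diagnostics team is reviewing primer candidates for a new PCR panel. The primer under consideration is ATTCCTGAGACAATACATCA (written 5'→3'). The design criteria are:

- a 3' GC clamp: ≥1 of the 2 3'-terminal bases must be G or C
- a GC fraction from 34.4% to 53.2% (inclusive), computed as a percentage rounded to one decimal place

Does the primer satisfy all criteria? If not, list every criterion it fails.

Meets all criteria.

Base counts: A=8, T=5, G=2, C=5 (length 20).
GC clamp: 3' end CA has 1 G/C ✓
GC content: GC 7/20 = 35.0% ✓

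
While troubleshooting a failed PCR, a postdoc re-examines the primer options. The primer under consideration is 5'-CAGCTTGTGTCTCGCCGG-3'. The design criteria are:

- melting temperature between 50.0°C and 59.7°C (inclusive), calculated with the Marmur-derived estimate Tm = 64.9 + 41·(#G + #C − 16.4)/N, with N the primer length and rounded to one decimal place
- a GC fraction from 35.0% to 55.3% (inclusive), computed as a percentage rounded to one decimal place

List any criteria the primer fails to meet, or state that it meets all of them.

Base counts: A=1, T=5, G=6, C=6 (length 18).
Tm: Tm = 64.9 + 41·(12 − 16.4)/18 = 54.9°C ✓
GC content: GC 12/18 = 66.7%, outside 35.0–55.3% ✗

Fails: GC content.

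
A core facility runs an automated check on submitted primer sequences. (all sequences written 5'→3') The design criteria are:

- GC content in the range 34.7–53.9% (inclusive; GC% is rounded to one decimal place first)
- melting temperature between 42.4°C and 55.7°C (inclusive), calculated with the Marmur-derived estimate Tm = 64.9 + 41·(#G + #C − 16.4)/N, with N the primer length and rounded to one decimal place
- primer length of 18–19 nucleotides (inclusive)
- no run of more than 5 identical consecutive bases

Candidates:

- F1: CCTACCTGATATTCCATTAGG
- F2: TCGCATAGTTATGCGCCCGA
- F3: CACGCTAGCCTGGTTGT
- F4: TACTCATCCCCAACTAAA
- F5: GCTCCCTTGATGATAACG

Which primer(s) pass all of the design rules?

F1 (21 nt, A=5 T=7 G=3 C=6): GC 9/21 = 42.9% ✓; Tm = 64.9 + 41·(9 − 16.4)/21 = 50.5°C ✓; length 21, outside 18–19 ✗; longest run = 2 ✓ — fails.
F2 (20 nt, A=4 T=5 G=5 C=6): GC 11/20 = 55.0%, outside 34.7–53.9% ✗; Tm = 64.9 + 41·(11 − 16.4)/20 = 53.8°C ✓; length 20, outside 18–19 ✗; longest run = 3 ✓ — fails.
F3 (17 nt, A=2 T=5 G=5 C=5): GC 10/17 = 58.8%, outside 34.7–53.9% ✗; Tm = 64.9 + 41·(10 − 16.4)/17 = 49.5°C ✓; length 17, outside 18–19 ✗; longest run = 2 ✓ — fails.
F4 (18 nt, A=7 T=4 G=0 C=7): GC 7/18 = 38.9% ✓; Tm = 64.9 + 41·(7 − 16.4)/18 = 43.5°C ✓; length 18 ✓; longest run = 4 ✓ — passes.
F5 (18 nt, A=4 T=5 G=4 C=5): GC 9/18 = 50.0% ✓; Tm = 64.9 + 41·(9 − 16.4)/18 = 48.0°C ✓; length 18 ✓; longest run = 3 ✓ — passes.

F4 and F5.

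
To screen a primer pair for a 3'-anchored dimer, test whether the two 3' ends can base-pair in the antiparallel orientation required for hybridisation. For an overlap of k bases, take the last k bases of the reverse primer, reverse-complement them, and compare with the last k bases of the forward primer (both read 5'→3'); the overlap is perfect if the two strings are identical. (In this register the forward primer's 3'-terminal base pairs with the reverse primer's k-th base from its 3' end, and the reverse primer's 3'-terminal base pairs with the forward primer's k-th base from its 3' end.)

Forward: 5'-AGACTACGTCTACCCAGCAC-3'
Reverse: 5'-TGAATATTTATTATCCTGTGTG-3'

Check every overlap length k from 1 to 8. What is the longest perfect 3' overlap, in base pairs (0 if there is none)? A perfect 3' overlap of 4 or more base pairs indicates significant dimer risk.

Last 8 bases (5'→3') — forward …CCCAGCAC, reverse …CCTGTGTG.
Reverse complement of the reverse primer's last 8 bases: CACACAGG; its first k bases are the reverse complement of the reverse primer's last k bases, so a perfect k-base overlap needs the forward primer's last k bases to equal them.
Comparing (forward last k vs required): k=1: C vs C ✓; k=2: AC vs CA ✗; k=3: CAC vs CAC ✓; k=4: GCAC vs CACA ✗; k=5: AGCAC vs CACAC ✗; k=6: CAGCAC vs CACACA ✗; k=7: CCAGCAC vs CACACAG ✗; k=8: CCCAGCAC vs CACACAGG ✗.
Perfect overlaps at k = 1, 3; the largest is 3.

Longest perfect overlap: 3 complementary base pairs; below the dimer-risk threshold (threshold 4).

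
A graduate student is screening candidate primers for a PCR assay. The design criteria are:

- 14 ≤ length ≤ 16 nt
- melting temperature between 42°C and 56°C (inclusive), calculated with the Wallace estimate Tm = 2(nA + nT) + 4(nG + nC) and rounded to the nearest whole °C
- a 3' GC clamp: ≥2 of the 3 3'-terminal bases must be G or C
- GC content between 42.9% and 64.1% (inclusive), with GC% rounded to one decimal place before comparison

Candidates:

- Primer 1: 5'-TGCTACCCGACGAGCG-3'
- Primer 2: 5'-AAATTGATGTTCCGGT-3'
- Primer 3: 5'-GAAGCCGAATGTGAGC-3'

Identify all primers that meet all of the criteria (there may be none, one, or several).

Primer 3 only.

Primer 1 (16 nt, A=3 T=2 G=5 C=6): length 16 ✓; Tm = 2·5 + 4·11 = 54°C ✓; 3' end GCG has 3 G/C ✓; GC 11/16 = 68.8%, outside 42.9–64.1% ✗ — fails.
Primer 2 (16 nt, A=4 T=6 G=4 C=2): length 16 ✓; Tm = 2·10 + 4·6 = 44°C ✓; 3' end GGT has 2 G/C ✓; GC 6/16 = 37.5%, outside 42.9–64.1% ✗ — fails.
Primer 3 (16 nt, A=5 T=2 G=6 C=3): length 16 ✓; Tm = 2·7 + 4·9 = 50°C ✓; 3' end AGC has 2 G/C ✓; GC 9/16 = 56.3% ✓ — passes.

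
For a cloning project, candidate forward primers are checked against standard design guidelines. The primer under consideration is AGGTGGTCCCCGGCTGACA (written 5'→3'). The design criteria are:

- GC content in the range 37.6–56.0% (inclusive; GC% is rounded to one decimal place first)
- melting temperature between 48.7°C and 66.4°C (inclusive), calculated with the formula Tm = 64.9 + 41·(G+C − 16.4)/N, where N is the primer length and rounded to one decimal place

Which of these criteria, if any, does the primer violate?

Base counts: A=3, T=3, G=7, C=6 (length 19).
GC content: GC 13/19 = 68.4%, outside 37.6–56.0% ✗
Tm: Tm = 64.9 + 41·(13 − 16.4)/19 = 57.6°C ✓

Fails: GC content.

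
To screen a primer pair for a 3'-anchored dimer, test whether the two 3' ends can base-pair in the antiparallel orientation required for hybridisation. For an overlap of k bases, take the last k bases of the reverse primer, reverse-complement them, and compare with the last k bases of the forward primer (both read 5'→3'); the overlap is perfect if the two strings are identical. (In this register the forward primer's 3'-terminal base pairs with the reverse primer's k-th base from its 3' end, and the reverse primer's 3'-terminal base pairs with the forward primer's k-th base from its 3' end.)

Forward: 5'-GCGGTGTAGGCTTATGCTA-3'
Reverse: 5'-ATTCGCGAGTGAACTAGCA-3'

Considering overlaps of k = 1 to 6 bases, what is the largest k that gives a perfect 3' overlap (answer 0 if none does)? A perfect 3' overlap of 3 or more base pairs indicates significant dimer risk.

Longest perfect overlap: 5 complementary base pairs; significant dimer risk (threshold 3).

Last 6 bases (5'→3') — forward …ATGCTA, reverse …CTAGCA.
Reverse complement of the reverse primer's last 6 bases: TGCTAG; its first k bases are the reverse complement of the reverse primer's last k bases, so a perfect k-base overlap needs the forward primer's last k bases to equal them.
Comparing (forward last k vs required): k=1: A vs T ✗; k=2: TA vs TG ✗; k=3: CTA vs TGC ✗; k=4: GCTA vs TGCT ✗; k=5: TGCTA vs TGCTA ✓; k=6: ATGCTA vs TGCTAG ✗.
Only k = 5 is perfect, so the longest perfect 3' overlap is 5.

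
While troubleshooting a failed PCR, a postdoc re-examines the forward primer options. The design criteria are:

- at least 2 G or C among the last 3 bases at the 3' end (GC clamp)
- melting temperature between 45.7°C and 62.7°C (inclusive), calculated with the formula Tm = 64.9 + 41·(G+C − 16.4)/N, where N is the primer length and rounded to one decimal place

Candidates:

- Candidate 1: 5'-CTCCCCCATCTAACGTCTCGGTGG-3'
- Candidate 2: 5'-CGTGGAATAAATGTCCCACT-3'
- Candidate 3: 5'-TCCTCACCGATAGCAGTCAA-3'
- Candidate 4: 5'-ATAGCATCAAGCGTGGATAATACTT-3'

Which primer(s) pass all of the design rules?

Candidate 1 only.

Candidate 1 (24 nt, A=3 T=6 G=5 C=10): 3' end TGG has 2 G/C ✓; Tm = 64.9 + 41·(15 − 16.4)/24 = 62.5°C ✓ — passes.
Candidate 2 (20 nt, A=6 T=5 G=4 C=5): 3' end ACT has 1 G/C, need ≥2 ✗; Tm = 64.9 + 41·(9 − 16.4)/20 = 49.7°C ✓ — fails.
Candidate 3 (20 nt, A=6 T=4 G=3 C=7): 3' end CAA has 1 G/C, need ≥2 ✗; Tm = 64.9 + 41·(10 − 16.4)/20 = 51.8°C ✓ — fails.
Candidate 4 (25 nt, A=9 T=7 G=5 C=4): 3' end CTT has 1 G/C, need ≥2 ✗; Tm = 64.9 + 41·(9 − 16.4)/25 = 52.8°C ✓ — fails.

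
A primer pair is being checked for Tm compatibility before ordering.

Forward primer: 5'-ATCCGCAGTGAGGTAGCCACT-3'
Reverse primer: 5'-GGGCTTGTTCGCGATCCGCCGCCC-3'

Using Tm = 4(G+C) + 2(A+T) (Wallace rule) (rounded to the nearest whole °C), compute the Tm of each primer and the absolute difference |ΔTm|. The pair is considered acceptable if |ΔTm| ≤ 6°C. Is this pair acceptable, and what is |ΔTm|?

|ΔTm| = 18°C; the pair is not acceptable.

Forward: A=5 T=4 G=6 C=6 → Tm = 2·9 + 4·12 = 66°C.
Reverse: A=1 T=5 G=8 C=10 → Tm = 2·6 + 4·18 = 84°C.
|ΔTm| = |66 − 84| = 18°C, > 6°C.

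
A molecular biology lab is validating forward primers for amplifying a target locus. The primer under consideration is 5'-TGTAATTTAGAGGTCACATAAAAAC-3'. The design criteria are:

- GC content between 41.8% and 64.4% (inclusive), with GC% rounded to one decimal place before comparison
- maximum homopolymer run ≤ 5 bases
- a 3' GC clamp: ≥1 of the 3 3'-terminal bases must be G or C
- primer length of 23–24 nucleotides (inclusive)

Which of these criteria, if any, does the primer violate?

Fails: GC content, length.

Base counts: A=11, T=7, G=4, C=3 (length 25).
GC content: GC 7/25 = 28.0%, outside 41.8–64.4% ✗
homopolymer run: longest run = 5 ✓
GC clamp: 3' end AAC has 1 G/C ✓
length: length 25, outside 23–24 ✗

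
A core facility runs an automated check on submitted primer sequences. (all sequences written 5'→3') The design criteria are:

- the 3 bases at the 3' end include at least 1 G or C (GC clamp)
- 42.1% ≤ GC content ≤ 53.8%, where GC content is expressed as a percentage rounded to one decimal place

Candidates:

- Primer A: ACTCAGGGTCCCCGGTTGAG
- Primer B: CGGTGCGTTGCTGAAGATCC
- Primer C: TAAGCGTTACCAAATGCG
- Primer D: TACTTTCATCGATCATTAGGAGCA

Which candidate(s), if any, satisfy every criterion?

Primer C only.

Primer A (20 nt, A=3 T=4 G=7 C=6): 3' end GAG has 2 G/C ✓; GC 13/20 = 65.0%, outside 42.1–53.8% ✗ — fails.
Primer B (20 nt, A=3 T=5 G=7 C=5): 3' end TCC has 2 G/C ✓; GC 12/20 = 60.0%, outside 42.1–53.8% ✗ — fails.
Primer C (18 nt, A=6 T=4 G=4 C=4): 3' end GCG has 3 G/C ✓; GC 8/18 = 44.4% ✓ — passes.
Primer D (24 nt, A=7 T=8 G=4 C=5): 3' end GCA has 2 G/C ✓; GC 9/24 = 37.5%, outside 42.1–53.8% ✗ — fails.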